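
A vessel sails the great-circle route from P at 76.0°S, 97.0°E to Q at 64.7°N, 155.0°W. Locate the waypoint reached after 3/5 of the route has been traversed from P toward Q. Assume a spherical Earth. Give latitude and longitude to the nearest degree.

≈ 6°N, 176°E

Write both endpoints as unit vectors p₁, p₂ with components (cos φ cos λ, cos φ sin λ, sin φ).
The central angle between the endpoints is δ = arccos(p₁·p₂) ≈ 2.712 rad (155.4°).
Interpolate at f = 3/5 with slerp weights a = sin((1−f)δ)/sin δ ≈ 2.123, b = sin(fδ)/sin δ ≈ 2.398.
p = a·p₁ + b·p₂ ≈ (-0.991, 0.077, 0.107); φ = arcsin(p_z) ≈ 6.16°, λ = atan2(p_y, p_x) ≈ 175.57°.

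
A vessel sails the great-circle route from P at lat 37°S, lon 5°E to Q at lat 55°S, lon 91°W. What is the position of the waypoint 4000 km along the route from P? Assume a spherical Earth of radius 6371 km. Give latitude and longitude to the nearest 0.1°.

≈ lat 58.1°S, lon 40.0°W

Convert each endpoint to a unit vector on the sphere (x = cos φ cos λ, y = cos φ sin λ, z = sin φ).
The central angle between the endpoints is δ = arccos(p₁·p₂) ≈ 1.110 rad (63.6°). The total great-circle distance is δ·R ≈ 1.110 × 6371 ≈ 7069 km, so the target fraction is f = 4000/7069 ≈ 0.566.
Interpolate at f ≈ 0.566 with slerp weights a = sin((1−f)δ)/sin δ ≈ 0.517, b = sin(fδ)/sin δ ≈ 0.656.
p = a·p₁ + b·p₂ ≈ (0.405, -0.340, -0.849); φ = arcsin(p_z) ≈ -58.07°, λ = atan2(p_y, p_x) ≈ -40.03°.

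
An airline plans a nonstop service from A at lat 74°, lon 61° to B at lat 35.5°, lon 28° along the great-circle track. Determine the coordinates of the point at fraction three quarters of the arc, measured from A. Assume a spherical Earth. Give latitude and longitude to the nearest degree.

≈ lat 46°, lon 31°

The haversine formula gives a central angle δ ≈ 0.728 rad (41.7°) between the endpoints.
Interpolate at f = 3/4 with slerp weights a = sin((1−f)δ)/sin δ ≈ 0.272, b = sin(fδ)/sin δ ≈ 0.780.
p = a·p₁ + b·p₂ ≈ (0.597, 0.364, 0.715); φ = arcsin(p_z) ≈ 45.62°, λ = atan2(p_y, p_x) ≈ 31.35°.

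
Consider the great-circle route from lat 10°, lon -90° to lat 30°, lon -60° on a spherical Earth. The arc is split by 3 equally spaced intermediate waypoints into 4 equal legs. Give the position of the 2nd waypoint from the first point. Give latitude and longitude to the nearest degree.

Write both endpoints as unit vectors p₁, p₂ with components (cos φ cos λ, cos φ sin λ, sin φ).
The central angle between the endpoints is δ = arccos(p₁·p₂) ≈ 0.600 rad (34.4°).
Interpolate at f = 2/4 with slerp weights a = sin((1−f)δ)/sin δ ≈ 0.523, b = sin(fδ)/sin δ ≈ 0.523.
p = a·p₁ + b·p₂ ≈ (0.227, -0.908, 0.353); φ = arcsin(p_z) ≈ 20.64°, λ = atan2(p_y, p_x) ≈ -75.99°.

≈ lat 21°, lon -76°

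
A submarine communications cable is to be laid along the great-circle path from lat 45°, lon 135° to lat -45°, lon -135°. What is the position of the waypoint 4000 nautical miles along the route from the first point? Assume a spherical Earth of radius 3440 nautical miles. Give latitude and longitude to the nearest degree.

Write both endpoints as unit vectors p₁, p₂ with components (cos φ cos λ, cos φ sin λ, sin φ).
The central angle between the endpoints is δ = arccos(p₁·p₂) ≈ 2.094 rad (120.0°). The total great-circle distance is δ·R ≈ 2.094 × 3440 ≈ 7205 nmi, so the target fraction is f = 4000/7205 ≈ 0.555.
Interpolate at f ≈ 0.555 with slerp weights a = sin((1−f)δ)/sin δ ≈ 0.927, b = sin(fδ)/sin δ ≈ 1.060.
p = a·p₁ + b·p₂ ≈ (-0.993, -0.067, -0.094); φ = arcsin(p_z) ≈ -5.40°, λ = atan2(p_y, p_x) ≈ -176.16°.

≈ lat -5°, lon -176°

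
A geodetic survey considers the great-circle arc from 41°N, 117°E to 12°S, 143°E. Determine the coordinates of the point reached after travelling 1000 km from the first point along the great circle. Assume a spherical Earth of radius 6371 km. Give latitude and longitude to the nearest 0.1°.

Convert each endpoint to a unit vector on the sphere (x = cos φ cos λ, y = cos φ sin λ, z = sin φ).
The central angle between the endpoints is δ = arccos(p₁·p₂) ≈ 1.016 rad (58.2°). The total great-circle distance is δ·R ≈ 1.016 × 6371 ≈ 6470 km, so the target fraction is f = 1000/6470 ≈ 0.155.
Interpolate at f ≈ 0.155 with slerp weights a = sin((1−f)δ)/sin δ ≈ 0.891, b = sin(fδ)/sin δ ≈ 0.184.
p = a·p₁ + b·p₂ ≈ (-0.449, 0.707, 0.546); φ = arcsin(p_z) ≈ 33.10°, λ = atan2(p_y, p_x) ≈ 122.40°.

≈ 33.1°N, 122.4°E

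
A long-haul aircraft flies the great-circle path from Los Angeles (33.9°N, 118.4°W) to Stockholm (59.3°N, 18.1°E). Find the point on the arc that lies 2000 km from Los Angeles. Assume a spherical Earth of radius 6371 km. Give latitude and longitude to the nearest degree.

Write both endpoints as unit vectors p₁, p₂ with components (cos φ cos λ, cos φ sin λ, sin φ).
The central angle between the endpoints is δ = arccos(p₁·p₂) ≈ 1.398 rad (80.1°). The total great-circle distance is δ·R ≈ 1.398 × 6371 ≈ 8905 km, so the target fraction is f = 2000/8905 ≈ 0.225.
Interpolate at f ≈ 0.225 with slerp weights a = sin((1−f)δ)/sin δ ≈ 0.897, b = sin(fδ)/sin δ ≈ 0.313.
p = a·p₁ + b·p₂ ≈ (-0.202, -0.605, 0.770); φ = arcsin(p_z) ≈ 50.35°, λ = atan2(p_y, p_x) ≈ -108.46°.

≈ 50°N, 108°W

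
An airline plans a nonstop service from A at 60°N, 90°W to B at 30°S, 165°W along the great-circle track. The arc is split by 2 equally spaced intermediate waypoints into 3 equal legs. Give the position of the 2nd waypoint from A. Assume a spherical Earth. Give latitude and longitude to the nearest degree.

Write both endpoints as unit vectors p₁, p₂ with components (cos φ cos λ, cos φ sin λ, sin φ).
The central angle between the endpoints is δ = arccos(p₁·p₂) ≈ 1.898 rad (108.7°).
Interpolate at f = 2/3 with slerp weights a = sin((1−f)δ)/sin δ ≈ 0.624, b = sin(fδ)/sin δ ≈ 1.007.
p = a·p₁ + b·p₂ ≈ (-0.842, -0.538, 0.037); φ = arcsin(p_z) ≈ 2.13°, λ = atan2(p_y, p_x) ≈ -147.44°.

≈ 2°N, 147°W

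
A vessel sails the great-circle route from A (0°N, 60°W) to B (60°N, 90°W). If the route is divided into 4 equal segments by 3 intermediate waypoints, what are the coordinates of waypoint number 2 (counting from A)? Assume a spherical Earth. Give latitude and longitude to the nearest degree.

≈ (31°N, 70°W)

Write both endpoints as unit vectors p₁, p₂ with components (cos φ cos λ, cos φ sin λ, sin φ).
The central angle between the endpoints is δ = arccos(p₁·p₂) ≈ 1.123 rad (64.3°).
Interpolate at f = 2/4 with slerp weights a = sin((1−f)δ)/sin δ ≈ 0.591, b = sin(fδ)/sin δ ≈ 0.591.
p = a·p₁ + b·p₂ ≈ (0.295, -0.807, 0.512); φ = arcsin(p_z) ≈ 30.77°, λ = atan2(p_y, p_x) ≈ -69.90°.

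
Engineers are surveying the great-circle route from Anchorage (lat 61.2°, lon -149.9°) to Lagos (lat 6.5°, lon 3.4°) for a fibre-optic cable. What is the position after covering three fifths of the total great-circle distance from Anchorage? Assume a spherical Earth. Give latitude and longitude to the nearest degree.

Write both endpoints as unit vectors p₁, p₂ with components (cos φ cos λ, cos φ sin λ, sin φ).
The central angle between the endpoints is δ = arccos(p₁·p₂) ≈ 1.905 rad (109.2°).
Interpolate at f = 3/5 with slerp weights a = sin((1−f)δ)/sin δ ≈ 0.731, b = sin(fδ)/sin δ ≈ 0.963.
p = a·p₁ + b·p₂ ≈ (0.651, -0.120, 0.750); φ = arcsin(p_z) ≈ 48.56°, λ = atan2(p_y, p_x) ≈ -10.43°.

≈ lat 49°, lon -10°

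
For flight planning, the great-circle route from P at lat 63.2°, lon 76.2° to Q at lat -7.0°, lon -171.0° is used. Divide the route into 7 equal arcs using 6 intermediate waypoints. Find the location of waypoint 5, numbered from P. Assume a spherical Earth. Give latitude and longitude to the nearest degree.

Convert each endpoint to a unit vector on the sphere (x = cos φ cos λ, y = cos φ sin λ, z = sin φ).
The central angle between the endpoints is δ = arccos(p₁·p₂) ≈ 1.857 rad (106.4°).
Interpolate at f = 5/7 with slerp weights a = sin((1−f)δ)/sin δ ≈ 0.527, b = sin(fδ)/sin δ ≈ 1.011.
p = a·p₁ + b·p₂ ≈ (-0.935, 0.074, 0.348); φ = arcsin(p_z) ≈ 20.34°, λ = atan2(p_y, p_x) ≈ 175.48°.

≈ lat 20°, lon 175°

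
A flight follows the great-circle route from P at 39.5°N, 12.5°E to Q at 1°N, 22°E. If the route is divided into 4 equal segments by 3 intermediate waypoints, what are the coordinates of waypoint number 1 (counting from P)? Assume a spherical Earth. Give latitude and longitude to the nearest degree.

Write both endpoints as unit vectors p₁, p₂ with components (cos φ cos λ, cos φ sin λ, sin φ).
The central angle between the endpoints is δ = arccos(p₁·p₂) ≈ 0.689 rad (39.5°).
Interpolate at f = 1/4 with slerp weights a = sin((1−f)δ)/sin δ ≈ 0.777, b = sin(fδ)/sin δ ≈ 0.270.
p = a·p₁ + b·p₂ ≈ (0.835, 0.231, 0.499); φ = arcsin(p_z) ≈ 29.93°, λ = atan2(p_y, p_x) ≈ 15.44°.

≈ 30°N, 15°E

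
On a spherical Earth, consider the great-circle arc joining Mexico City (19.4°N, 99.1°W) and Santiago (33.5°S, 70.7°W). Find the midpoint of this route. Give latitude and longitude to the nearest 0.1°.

From cos δ = sin φ₁ sin φ₂ + cos φ₁ cos φ₂ cos Δλ, the central angle is δ ≈ 1.037 rad (59.4°).
Interpolate at f = 1/2 with slerp weights a = sin((1−f)δ)/sin δ ≈ 0.576, b = sin(fδ)/sin δ ≈ 0.576.
p = a·p₁ + b·p₂ ≈ (0.073, -0.989, -0.127); φ = arcsin(p_z) ≈ -7.27°, λ = atan2(p_y, p_x) ≈ -85.79°.

≈ 7.3°S, 85.8°W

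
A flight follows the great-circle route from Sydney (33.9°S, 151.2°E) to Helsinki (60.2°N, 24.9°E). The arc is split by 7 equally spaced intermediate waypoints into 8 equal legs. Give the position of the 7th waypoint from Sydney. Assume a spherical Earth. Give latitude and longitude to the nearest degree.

From cos δ = sin φ₁ sin φ₂ + cos φ₁ cos φ₂ cos Δλ, the central angle is δ ≈ 2.386 rad (136.7°).
Interpolate at f = 7/8 with slerp weights a = sin((1−f)δ)/sin δ ≈ 0.429, b = sin(fδ)/sin δ ≈ 1.268.
p = a·p₁ + b·p₂ ≈ (0.260, 0.437, 0.861); φ = arcsin(p_z) ≈ 59.46°, λ = atan2(p_y, p_x) ≈ 59.26°.

≈ 59°N, 59°E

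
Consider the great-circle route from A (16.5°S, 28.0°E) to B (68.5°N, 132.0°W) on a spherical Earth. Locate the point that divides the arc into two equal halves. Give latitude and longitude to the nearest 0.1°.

≈ (45.9°N, 16.5°E)

Write both endpoints as unit vectors p₁, p₂ with components (cos φ cos λ, cos φ sin λ, sin φ).
The central angle between the endpoints is δ = arccos(p₁·p₂) ≈ 2.207 rad (126.5°).
Interpolate at f = 1/2 with slerp weights a = sin((1−f)δ)/sin δ ≈ 1.110, b = sin(fδ)/sin δ ≈ 1.110.
p = a·p₁ + b·p₂ ≈ (0.668, 0.197, 0.718); φ = arcsin(p_z) ≈ 45.87°, λ = atan2(p_y, p_x) ≈ 16.47°.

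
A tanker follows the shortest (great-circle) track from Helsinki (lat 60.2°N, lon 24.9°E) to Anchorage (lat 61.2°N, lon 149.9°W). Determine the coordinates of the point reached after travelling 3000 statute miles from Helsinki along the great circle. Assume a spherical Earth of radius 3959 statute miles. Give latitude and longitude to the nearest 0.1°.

Convert each endpoint to a unit vector on the sphere (x = cos φ cos λ, y = cos φ sin λ, z = sin φ).
The central angle between the endpoints is δ = arccos(p₁·p₂) ≈ 1.022 rad (58.5°). The total great-circle distance is δ·R ≈ 1.022 × 3959 ≈ 4045 mi, so the target fraction is f = 3000/4045 ≈ 0.742.
Interpolate at f ≈ 0.742 with slerp weights a = sin((1−f)δ)/sin δ ≈ 0.306, b = sin(fδ)/sin δ ≈ 0.806.
p = a·p₁ + b·p₂ ≈ (-0.198, -0.131, 0.971); φ = arcsin(p_z) ≈ 76.27°, λ = atan2(p_y, p_x) ≈ -146.57°.

≈ lat 76.3°N, lon 146.6°W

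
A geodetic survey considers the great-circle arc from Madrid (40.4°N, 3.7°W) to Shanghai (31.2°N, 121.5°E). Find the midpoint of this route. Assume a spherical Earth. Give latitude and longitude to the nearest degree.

≈ 57°N, 65°E

The haversine formula gives a central angle δ ≈ 1.611 rad (92.3°) between the endpoints.
Interpolate at f = 1/2 with slerp weights a = sin((1−f)δ)/sin δ ≈ 0.722, b = sin(fδ)/sin δ ≈ 0.722.
p = a·p₁ + b·p₂ ≈ (0.226, 0.491, 0.841); φ = arcsin(p_z) ≈ 57.30°, λ = atan2(p_y, p_x) ≈ 65.29°.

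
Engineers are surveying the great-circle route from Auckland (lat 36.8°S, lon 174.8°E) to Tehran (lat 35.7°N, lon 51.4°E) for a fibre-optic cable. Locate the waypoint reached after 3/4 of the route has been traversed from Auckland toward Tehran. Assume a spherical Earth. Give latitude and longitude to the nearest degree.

Convert each endpoint to a unit vector on the sphere (x = cos φ cos λ, y = cos φ sin λ, z = sin φ).
The central angle between the endpoints is δ = arccos(p₁·p₂) ≈ 2.357 rad (135.0°).
Interpolate at f = 3/4 with slerp weights a = sin((1−f)δ)/sin δ ≈ 0.786, b = sin(fδ)/sin δ ≈ 1.388.
p = a·p₁ + b·p₂ ≈ (0.076, 0.938, 0.339); φ = arcsin(p_z) ≈ 19.80°, λ = atan2(p_y, p_x) ≈ 85.36°.

≈ lat 20°N, lon 85°E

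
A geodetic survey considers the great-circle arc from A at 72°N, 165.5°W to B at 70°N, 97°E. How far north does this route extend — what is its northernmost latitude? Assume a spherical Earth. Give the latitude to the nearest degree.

≈ 77°N

The great circle lies in the plane with unit normal n̂ = (p₁ × p₂)/|p₁ × p₂|.
Here n̂_z ≈ -0.221; the vertex latitude is φ_max = arccos|n̂_z| ≈ 77.3°.
Check via Clairaut: cos φ_max = |cos φ₁| · sin C = cos(72.0°)·sin(45.5°) ≈ 0.221, again giving ≈ 77.3°.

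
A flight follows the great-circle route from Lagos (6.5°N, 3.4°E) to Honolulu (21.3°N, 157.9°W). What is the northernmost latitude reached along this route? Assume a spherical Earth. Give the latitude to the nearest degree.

The great circle lies in the plane with unit normal n̂ = (p₁ × p₂)/|p₁ × p₂|.
Here n̂_z ≈ -0.540; the vertex latitude is φ_max = arccos|n̂_z| ≈ 57.3°.

≈ 57°N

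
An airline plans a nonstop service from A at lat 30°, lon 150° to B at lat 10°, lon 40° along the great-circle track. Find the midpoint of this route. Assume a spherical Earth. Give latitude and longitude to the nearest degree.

≈ lat 32°, lon 90°

From cos δ = sin φ₁ sin φ₂ + cos φ₁ cos φ₂ cos Δλ, the central angle is δ ≈ 1.777 rad (101.8°).
Interpolate at f = 1/2 with slerp weights a = sin((1−f)δ)/sin δ ≈ 0.793, b = sin(fδ)/sin δ ≈ 0.793.
p = a·p₁ + b·p₂ ≈ (0.003, 0.845, 0.534); φ = arcsin(p_z) ≈ 32.29°, λ = atan2(p_y, p_x) ≈ 89.76°.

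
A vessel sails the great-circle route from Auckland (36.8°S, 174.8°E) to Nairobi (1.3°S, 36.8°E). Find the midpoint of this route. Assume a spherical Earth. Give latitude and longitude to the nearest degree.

≈ 43°S, 90°E

From cos δ = sin φ₁ sin φ₂ + cos φ₁ cos φ₂ cos Δλ, the central angle is δ ≈ 2.191 rad (125.5°).
Interpolate at f = 1/2 with slerp weights a = sin((1−f)δ)/sin δ ≈ 1.093, b = sin(fδ)/sin δ ≈ 1.093.
p = a·p₁ + b·p₂ ≈ (0.003, 0.734, -0.679); φ = arcsin(p_z) ≈ -42.80°, λ = atan2(p_y, p_x) ≈ 89.74°.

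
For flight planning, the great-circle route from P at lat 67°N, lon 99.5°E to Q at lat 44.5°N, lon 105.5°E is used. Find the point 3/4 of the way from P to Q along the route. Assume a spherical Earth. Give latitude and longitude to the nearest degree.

≈ lat 50°N, lon 105°E

Write both endpoints as unit vectors p₁, p₂ with components (cos φ cos λ, cos φ sin λ, sin φ).
The central angle between the endpoints is δ = arccos(p₁·p₂) ≈ 0.397 rad (22.7°).
Interpolate at f = 3/4 with slerp weights a = sin((1−f)δ)/sin δ ≈ 0.256, b = sin(fδ)/sin δ ≈ 0.759.
p = a·p₁ + b·p₂ ≈ (-0.161, 0.620, 0.768); φ = arcsin(p_z) ≈ 50.15°, λ = atan2(p_y, p_x) ≈ 104.56°.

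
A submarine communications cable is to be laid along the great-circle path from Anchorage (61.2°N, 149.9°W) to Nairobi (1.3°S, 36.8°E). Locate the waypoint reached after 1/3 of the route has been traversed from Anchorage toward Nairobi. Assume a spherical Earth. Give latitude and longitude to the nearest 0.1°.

≈ (78.0°N, 54.7°E)

From cos δ = sin φ₁ sin φ₂ + cos φ₁ cos φ₂ cos Δλ, the central angle is δ ≈ 2.092 rad (119.9°).
Interpolate at f = 1/3 with slerp weights a = sin((1−f)δ)/sin δ ≈ 1.136, b = sin(fδ)/sin δ ≈ 0.741.
p = a·p₁ + b·p₂ ≈ (0.120, 0.169, 0.978); φ = arcsin(p_z) ≈ 78.04°, λ = atan2(p_y, p_x) ≈ 54.73°.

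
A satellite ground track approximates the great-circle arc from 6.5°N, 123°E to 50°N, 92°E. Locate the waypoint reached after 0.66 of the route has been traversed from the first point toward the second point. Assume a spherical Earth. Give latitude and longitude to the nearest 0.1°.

Write both endpoints as unit vectors p₁, p₂ with components (cos φ cos λ, cos φ sin λ, sin φ).
The central angle between the endpoints is δ = arccos(p₁·p₂) ≈ 0.884 rad (50.6°).
Interpolate at f = 0.66 with slerp weights a = sin((1−f)δ)/sin δ ≈ 0.383, b = sin(fδ)/sin δ ≈ 0.712.
p = a·p₁ + b·p₂ ≈ (-0.223, 0.777, 0.589); φ = arcsin(p_z) ≈ 36.09°, λ = atan2(p_y, p_x) ≈ 106.03°.

≈ 36.1°N, 106.0°E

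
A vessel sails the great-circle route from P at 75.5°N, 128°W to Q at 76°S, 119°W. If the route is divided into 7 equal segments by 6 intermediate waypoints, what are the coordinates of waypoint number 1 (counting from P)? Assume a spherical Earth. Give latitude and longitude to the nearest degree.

Convert each endpoint to a unit vector on the sphere (x = cos φ cos λ, y = cos φ sin λ, z = sin φ).
The central angle between the endpoints is δ = arccos(p₁·p₂) ≈ 2.646 rad (151.6°).
Interpolate at f = 1/7 with slerp weights a = sin((1−f)δ)/sin δ ≈ 1.612, b = sin(fδ)/sin δ ≈ 0.776.
p = a·p₁ + b·p₂ ≈ (-0.339, -0.482, 0.808); φ = arcsin(p_z) ≈ 53.87°, λ = atan2(p_y, p_x) ≈ -125.15°.

≈ 54°N, 125°W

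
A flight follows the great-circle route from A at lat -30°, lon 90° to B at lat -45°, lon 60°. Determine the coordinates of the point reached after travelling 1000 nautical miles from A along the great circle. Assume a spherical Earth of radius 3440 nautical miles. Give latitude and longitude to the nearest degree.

Convert each endpoint to a unit vector on the sphere (x = cos φ cos λ, y = cos φ sin λ, z = sin φ).
The central angle between the endpoints is δ = arccos(p₁·p₂) ≈ 0.487 rad (27.9°). The total great-circle distance is δ·R ≈ 0.487 × 3440 ≈ 1674 nmi, so the target fraction is f = 1000/1674 ≈ 0.597.
Interpolate at f ≈ 0.597 with slerp weights a = sin((1−f)δ)/sin δ ≈ 0.416, b = sin(fδ)/sin δ ≈ 0.613.
p = a·p₁ + b·p₂ ≈ (0.217, 0.736, -0.642); φ = arcsin(p_z) ≈ -39.91°, λ = atan2(p_y, p_x) ≈ 73.59°.

≈ lat -40°, lon 74°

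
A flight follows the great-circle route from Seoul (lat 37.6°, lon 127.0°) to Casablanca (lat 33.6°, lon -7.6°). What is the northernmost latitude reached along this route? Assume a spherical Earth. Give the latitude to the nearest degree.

≈ 62°

The great circle lies in the plane with unit normal n̂ = (p₁ × p₂)/|p₁ × p₂|.
Here n̂_z ≈ -0.474; the vertex latitude is φ_max = arccos|n̂_z| ≈ 61.7°.
Check via Clairaut: cos φ_max = |cos φ₁| · sin C = cos(37.6°)·sin(36.7°) ≈ 0.474, again giving ≈ 61.7°.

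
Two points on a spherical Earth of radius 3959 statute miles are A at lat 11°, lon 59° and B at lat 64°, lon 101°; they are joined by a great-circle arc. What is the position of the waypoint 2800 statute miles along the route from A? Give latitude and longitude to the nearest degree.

≈ lat 48°, lon 78°

From cos δ = sin φ₁ sin φ₂ + cos φ₁ cos φ₂ cos Δλ, the central angle is δ ≈ 1.057 rad (60.6°). The total great-circle distance is δ·R ≈ 1.057 × 3959 ≈ 4186 mi, so the target fraction is f = 2800/4186 ≈ 0.669.
Interpolate at f ≈ 0.669 with slerp weights a = sin((1−f)δ)/sin δ ≈ 0.394, b = sin(fδ)/sin δ ≈ 0.746.
p = a·p₁ + b·p₂ ≈ (0.137, 0.652, 0.746); φ = arcsin(p_z) ≈ 48.21°, λ = atan2(p_y, p_x) ≈ 78.17°.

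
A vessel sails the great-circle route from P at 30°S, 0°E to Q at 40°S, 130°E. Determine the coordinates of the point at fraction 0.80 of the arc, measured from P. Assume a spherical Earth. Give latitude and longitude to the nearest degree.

≈ 53°S, 109°E

Convert each endpoint to a unit vector on the sphere (x = cos φ cos λ, y = cos φ sin λ, z = sin φ).
The central angle between the endpoints is δ = arccos(p₁·p₂) ≈ 1.676 rad (96.0°).
Interpolate at f = 0.80 with slerp weights a = sin((1−f)δ)/sin δ ≈ 0.331, b = sin(fδ)/sin δ ≈ 0.979.
p = a·p₁ + b·p₂ ≈ (-0.196, 0.575, -0.795); φ = arcsin(p_z) ≈ -52.63°, λ = atan2(p_y, p_x) ≈ 108.80°.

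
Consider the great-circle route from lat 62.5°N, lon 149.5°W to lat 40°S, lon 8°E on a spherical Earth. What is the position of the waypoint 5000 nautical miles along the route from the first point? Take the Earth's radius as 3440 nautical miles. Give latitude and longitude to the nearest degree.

≈ lat 27°N, lon 17°W

Write both endpoints as unit vectors p₁, p₂ with components (cos φ cos λ, cos φ sin λ, sin φ).
The central angle between the endpoints is δ = arccos(p₁·p₂) ≈ 2.684 rad (153.8°). The total great-circle distance is δ·R ≈ 2.684 × 3440 ≈ 9232 nmi, so the target fraction is f = 5000/9232 ≈ 0.542.
Interpolate at f ≈ 0.542 with slerp weights a = sin((1−f)δ)/sin δ ≈ 2.132, b = sin(fδ)/sin δ ≈ 2.246.
p = a·p₁ + b·p₂ ≈ (0.856, -0.260, 0.447); φ = arcsin(p_z) ≈ 26.56°, λ = atan2(p_y, p_x) ≈ -16.91°.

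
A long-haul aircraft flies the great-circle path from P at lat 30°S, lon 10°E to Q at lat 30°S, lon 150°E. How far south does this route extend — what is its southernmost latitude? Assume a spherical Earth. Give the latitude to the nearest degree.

The great circle lies in the plane with unit normal n̂ = (p₁ × p₂)/|p₁ × p₂|.
Here n̂_z ≈ +0.510; the vertex latitude is φ_max = arccos|n̂_z| ≈ 59.4°.
Check via Clairaut: cos φ_max = |cos φ₁| · sin C = cos(30.0°)·sin(143.9°) ≈ 0.510, again giving ≈ 59.4°.

≈ 59°S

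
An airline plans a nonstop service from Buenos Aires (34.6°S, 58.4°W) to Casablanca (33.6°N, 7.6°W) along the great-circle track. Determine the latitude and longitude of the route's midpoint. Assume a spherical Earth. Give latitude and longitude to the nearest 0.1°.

≈ (0.6°S, 32.8°W)

Convert each endpoint to a unit vector on the sphere (x = cos φ cos λ, y = cos φ sin λ, z = sin φ).
The central angle between the endpoints is δ = arccos(p₁·p₂) ≈ 1.451 rad (83.2°).
Interpolate at f = 1/2 with slerp weights a = sin((1−f)δ)/sin δ ≈ 0.668, b = sin(fδ)/sin δ ≈ 0.668.
p = a·p₁ + b·p₂ ≈ (0.840, -0.542, -0.010); φ = arcsin(p_z) ≈ -0.55°, λ = atan2(p_y, p_x) ≈ -32.84°.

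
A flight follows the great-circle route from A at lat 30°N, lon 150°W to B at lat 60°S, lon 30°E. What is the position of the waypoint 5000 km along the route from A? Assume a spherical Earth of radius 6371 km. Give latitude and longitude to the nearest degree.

≈ lat 15°S, lon 150°W

Convert each endpoint to a unit vector on the sphere (x = cos φ cos λ, y = cos φ sin λ, z = sin φ).
The central angle between the endpoints is δ = arccos(p₁·p₂) ≈ 2.618 rad (150.0°). The total great-circle distance is δ·R ≈ 2.618 × 6371 ≈ 16679 km, so the target fraction is f = 5000/16679 ≈ 0.300.
Interpolate at f ≈ 0.300 with slerp weights a = sin((1−f)δ)/sin δ ≈ 1.932, b = sin(fδ)/sin δ ≈ 1.413.
p = a·p₁ + b·p₂ ≈ (-0.837, -0.483, -0.258); φ = arcsin(p_z) ≈ -14.97°, λ = atan2(p_y, p_x) ≈ -150.00°.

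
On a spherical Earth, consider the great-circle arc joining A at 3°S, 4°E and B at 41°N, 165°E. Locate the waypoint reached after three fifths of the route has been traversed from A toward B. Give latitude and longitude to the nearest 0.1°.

From cos δ = sin φ₁ sin φ₂ + cos φ₁ cos φ₂ cos Δλ, the central angle is δ ≈ 2.414 rad (138.3°).
Interpolate at f = 3/5 with slerp weights a = sin((1−f)δ)/sin δ ≈ 1.237, b = sin(fδ)/sin δ ≈ 1.493.
p = a·p₁ + b·p₂ ≈ (0.144, 0.378, 0.915); φ = arcsin(p_z) ≈ 66.15°, λ = atan2(p_y, p_x) ≈ 69.13°.

≈ 66.2°N, 69.1°E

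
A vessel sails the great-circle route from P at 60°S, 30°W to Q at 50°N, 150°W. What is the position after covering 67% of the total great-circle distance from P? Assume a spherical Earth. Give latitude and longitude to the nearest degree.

≈ 12°N, 115°W

Write both endpoints as unit vectors p₁, p₂ with components (cos φ cos λ, cos φ sin λ, sin φ).
The central angle between the endpoints is δ = arccos(p₁·p₂) ≈ 2.539 rad (145.5°).
Interpolate at f = 0.67 with slerp weights a = sin((1−f)δ)/sin δ ≈ 1.312, b = sin(fδ)/sin δ ≈ 1.750.
p = a·p₁ + b·p₂ ≈ (-0.406, -0.891, 0.204); φ = arcsin(p_z) ≈ 11.80°, λ = atan2(p_y, p_x) ≈ -114.51°.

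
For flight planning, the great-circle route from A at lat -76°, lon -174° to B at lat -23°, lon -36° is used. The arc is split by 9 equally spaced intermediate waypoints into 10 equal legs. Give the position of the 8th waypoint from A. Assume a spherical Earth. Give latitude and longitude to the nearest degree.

The haversine formula gives a central angle δ ≈ 1.356 rad (77.7°) between the endpoints.
Interpolate at f = 8/10 with slerp weights a = sin((1−f)δ)/sin δ ≈ 0.274, b = sin(fδ)/sin δ ≈ 0.905.
p = a·p₁ + b·p₂ ≈ (0.608, -0.497, -0.620); φ = arcsin(p_z) ≈ -38.28°, λ = atan2(p_y, p_x) ≈ -39.24°.

≈ lat -38°, lon -39°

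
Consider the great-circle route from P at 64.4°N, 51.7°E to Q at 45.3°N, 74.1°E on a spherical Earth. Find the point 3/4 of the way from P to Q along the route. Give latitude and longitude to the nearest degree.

≈ 50°N, 70°E

Convert each endpoint to a unit vector on the sphere (x = cos φ cos λ, y = cos φ sin λ, z = sin φ).
The central angle between the endpoints is δ = arccos(p₁·p₂) ≈ 0.398 rad (22.8°).
Interpolate at f = 3/4 with slerp weights a = sin((1−f)δ)/sin δ ≈ 0.256, b = sin(fδ)/sin δ ≈ 0.759.
p = a·p₁ + b·p₂ ≈ (0.215, 0.600, 0.770); φ = arcsin(p_z) ≈ 50.39°, λ = atan2(p_y, p_x) ≈ 70.30°.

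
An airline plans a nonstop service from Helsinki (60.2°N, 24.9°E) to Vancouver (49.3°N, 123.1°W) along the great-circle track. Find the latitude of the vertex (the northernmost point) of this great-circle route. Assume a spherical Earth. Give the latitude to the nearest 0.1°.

≈ 79.3°N

The great circle lies in the plane with unit normal n̂ = (p₁ × p₂)/|p₁ × p₂|.
Here n̂_z ≈ -0.186; the vertex latitude is φ_max = arccos|n̂_z| ≈ 79.3°.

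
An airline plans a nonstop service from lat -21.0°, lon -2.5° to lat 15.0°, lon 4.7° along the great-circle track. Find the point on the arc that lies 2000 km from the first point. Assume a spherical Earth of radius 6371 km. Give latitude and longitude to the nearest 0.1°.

≈ lat -3.4°, lon 1.1°

Write both endpoints as unit vectors p₁, p₂ with components (cos φ cos λ, cos φ sin λ, sin φ).
The central angle between the endpoints is δ = arccos(p₁·p₂) ≈ 0.640 rad (36.7°). The total great-circle distance is δ·R ≈ 0.640 × 6371 ≈ 4079 km, so the target fraction is f = 2000/4079 ≈ 0.490.
Interpolate at f ≈ 0.490 with slerp weights a = sin((1−f)δ)/sin δ ≈ 0.537, b = sin(fδ)/sin δ ≈ 0.517.
p = a·p₁ + b·p₂ ≈ (0.998, 0.019, -0.059); φ = arcsin(p_z) ≈ -3.36°, λ = atan2(p_y, p_x) ≈ 1.09°.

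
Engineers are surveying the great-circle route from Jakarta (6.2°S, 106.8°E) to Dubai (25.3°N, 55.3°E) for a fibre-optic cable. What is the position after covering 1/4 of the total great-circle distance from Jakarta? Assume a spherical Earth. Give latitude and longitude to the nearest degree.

Write both endpoints as unit vectors p₁, p₂ with components (cos φ cos λ, cos φ sin λ, sin φ).
The central angle between the endpoints is δ = arccos(p₁·p₂) ≈ 1.032 rad (59.1°).
Interpolate at f = 1/4 with slerp weights a = sin((1−f)δ)/sin δ ≈ 0.814, b = sin(fδ)/sin δ ≈ 0.297.
p = a·p₁ + b·p₂ ≈ (-0.081, 0.996, 0.039); φ = arcsin(p_z) ≈ 2.24°, λ = atan2(p_y, p_x) ≈ 94.65°.

≈ 2°N, 95°E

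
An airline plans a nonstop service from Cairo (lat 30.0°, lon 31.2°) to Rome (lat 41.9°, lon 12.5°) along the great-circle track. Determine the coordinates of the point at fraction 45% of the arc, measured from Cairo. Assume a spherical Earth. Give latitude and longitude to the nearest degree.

≈ lat 36°, lon 23°

Write both endpoints as unit vectors p₁, p₂ with components (cos φ cos λ, cos φ sin λ, sin φ).
The central angle between the endpoints is δ = arccos(p₁·p₂) ≈ 0.335 rad (19.2°).
Interpolate at f = 0.45 with slerp weights a = sin((1−f)δ)/sin δ ≈ 0.557, b = sin(fδ)/sin δ ≈ 0.457.
p = a·p₁ + b·p₂ ≈ (0.745, 0.324, 0.584); φ = arcsin(p_z) ≈ 35.71°, λ = atan2(p_y, p_x) ≈ 23.48°.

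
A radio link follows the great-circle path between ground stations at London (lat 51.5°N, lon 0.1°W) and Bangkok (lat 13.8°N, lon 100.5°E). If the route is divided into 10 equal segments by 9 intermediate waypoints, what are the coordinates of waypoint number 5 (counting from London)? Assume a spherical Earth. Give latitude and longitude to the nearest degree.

≈ lat 44°N, lon 65°E

From cos δ = sin φ₁ sin φ₂ + cos φ₁ cos φ₂ cos Δλ, the central angle is δ ≈ 1.495 rad (85.7°).
Interpolate at f = 5/10 with slerp weights a = sin((1−f)δ)/sin δ ≈ 0.682, b = sin(fδ)/sin δ ≈ 0.682.
p = a·p₁ + b·p₂ ≈ (0.304, 0.650, 0.696); φ = arcsin(p_z) ≈ 44.13°, λ = atan2(p_y, p_x) ≈ 64.96°.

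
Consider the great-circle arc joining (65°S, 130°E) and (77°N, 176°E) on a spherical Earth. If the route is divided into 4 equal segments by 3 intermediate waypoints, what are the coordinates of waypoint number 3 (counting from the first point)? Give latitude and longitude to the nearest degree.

Write both endpoints as unit vectors p₁, p₂ with components (cos φ cos λ, cos φ sin λ, sin φ).
The central angle between the endpoints is δ = arccos(p₁·p₂) ≈ 2.527 rad (144.8°).
Interpolate at f = 3/4 with slerp weights a = sin((1−f)δ)/sin δ ≈ 1.024, b = sin(fδ)/sin δ ≈ 1.644.
p = a·p₁ + b·p₂ ≈ (-0.647, 0.357, 0.673); φ = arcsin(p_z) ≈ 42.33°, λ = atan2(p_y, p_x) ≈ 151.09°.

≈ (42°N, 151°E)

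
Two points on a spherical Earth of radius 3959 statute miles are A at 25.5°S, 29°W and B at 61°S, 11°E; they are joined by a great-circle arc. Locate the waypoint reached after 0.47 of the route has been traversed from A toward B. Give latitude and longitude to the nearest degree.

From cos δ = sin φ₁ sin φ₂ + cos φ₁ cos φ₂ cos Δλ, the central angle is δ ≈ 0.779 rad (44.6°).
Interpolate at f = 0.47 with slerp weights a = sin((1−f)δ)/sin δ ≈ 0.571, b = sin(fδ)/sin δ ≈ 0.510.
p = a·p₁ + b·p₂ ≈ (0.693, -0.203, -0.692); φ = arcsin(p_z) ≈ -43.75°, λ = atan2(p_y, p_x) ≈ -16.30°.

≈ 44°S, 16°W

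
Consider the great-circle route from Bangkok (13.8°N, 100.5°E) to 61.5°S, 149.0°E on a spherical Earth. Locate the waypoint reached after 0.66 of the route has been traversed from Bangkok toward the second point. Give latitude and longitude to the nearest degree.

≈ 38°S, 123°E

Convert each endpoint to a unit vector on the sphere (x = cos φ cos λ, y = cos φ sin λ, z = sin φ).
The central angle between the endpoints is δ = arccos(p₁·p₂) ≈ 1.473 rad (84.4°).
Interpolate at f = 0.66 with slerp weights a = sin((1−f)δ)/sin δ ≈ 0.483, b = sin(fδ)/sin δ ≈ 0.830.
p = a·p₁ + b·p₂ ≈ (-0.425, 0.665, -0.614); φ = arcsin(p_z) ≈ -37.91°, λ = atan2(p_y, p_x) ≈ 122.59°.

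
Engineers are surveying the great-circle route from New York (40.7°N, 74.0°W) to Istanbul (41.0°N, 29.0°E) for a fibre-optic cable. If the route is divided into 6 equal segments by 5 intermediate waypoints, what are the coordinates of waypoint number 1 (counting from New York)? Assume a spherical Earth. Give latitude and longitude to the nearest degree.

The haversine formula gives a central angle δ ≈ 1.267 rad (72.6°) between the endpoints.
Interpolate at f = 1/6 with slerp weights a = sin((1−f)δ)/sin δ ≈ 0.912, b = sin(fδ)/sin δ ≈ 0.220.
p = a·p₁ + b·p₂ ≈ (0.336, -0.584, 0.739); φ = arcsin(p_z) ≈ 47.64°, λ = atan2(p_y, p_x) ≈ -60.13°.

≈ 48°N, 60°W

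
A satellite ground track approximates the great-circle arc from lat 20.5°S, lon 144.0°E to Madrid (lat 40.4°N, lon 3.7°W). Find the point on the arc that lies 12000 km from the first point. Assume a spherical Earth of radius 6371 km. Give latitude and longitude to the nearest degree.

≈ lat 46°N, lon 49°E

Convert each endpoint to a unit vector on the sphere (x = cos φ cos λ, y = cos φ sin λ, z = sin φ).
The central angle between the endpoints is δ = arccos(p₁·p₂) ≈ 2.550 rad (146.1°). The total great-circle distance is δ·R ≈ 2.550 × 6371 ≈ 16244 km, so the target fraction is f = 12000/16244 ≈ 0.739.
Interpolate at f ≈ 0.739 with slerp weights a = sin((1−f)δ)/sin δ ≈ 1.108, b = sin(fδ)/sin δ ≈ 1.706.
p = a·p₁ + b·p₂ ≈ (0.457, 0.526, 0.717); φ = arcsin(p_z) ≈ 45.84°, λ = atan2(p_y, p_x) ≈ 49.04°.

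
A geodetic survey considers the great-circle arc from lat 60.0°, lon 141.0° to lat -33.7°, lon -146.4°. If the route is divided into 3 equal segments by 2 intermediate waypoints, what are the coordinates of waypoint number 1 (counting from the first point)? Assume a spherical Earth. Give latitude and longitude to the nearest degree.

Write both endpoints as unit vectors p₁, p₂ with components (cos φ cos λ, cos φ sin λ, sin φ).
The central angle between the endpoints is δ = arccos(p₁·p₂) ≈ 1.935 rad (110.9°).
Interpolate at f = 1/3 with slerp weights a = sin((1−f)δ)/sin δ ≈ 1.028, b = sin(fδ)/sin δ ≈ 0.643.
p = a·p₁ + b·p₂ ≈ (-0.845, 0.027, 0.534); φ = arcsin(p_z) ≈ 32.24°, λ = atan2(p_y, p_x) ≈ 178.15°.

≈ lat 32°, lon 178°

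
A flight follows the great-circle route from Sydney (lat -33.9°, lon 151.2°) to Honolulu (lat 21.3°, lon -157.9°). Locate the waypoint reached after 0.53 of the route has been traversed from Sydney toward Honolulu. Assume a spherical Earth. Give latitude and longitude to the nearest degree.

Convert each endpoint to a unit vector on the sphere (x = cos φ cos λ, y = cos φ sin λ, z = sin φ).
The central angle between the endpoints is δ = arccos(p₁·p₂) ≈ 1.282 rad (73.4°).
Interpolate at f = 0.53 with slerp weights a = sin((1−f)δ)/sin δ ≈ 0.591, b = sin(fδ)/sin δ ≈ 0.655.
p = a·p₁ + b·p₂ ≈ (-0.996, 0.007, -0.092); φ = arcsin(p_z) ≈ -5.26°, λ = atan2(p_y, p_x) ≈ 179.62°.

≈ lat -5°, lon 180°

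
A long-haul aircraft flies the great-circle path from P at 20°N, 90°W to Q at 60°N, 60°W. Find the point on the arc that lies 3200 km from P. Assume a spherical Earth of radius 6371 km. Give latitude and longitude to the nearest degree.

Convert each endpoint to a unit vector on the sphere (x = cos φ cos λ, y = cos φ sin λ, z = sin φ).
The central angle between the endpoints is δ = arccos(p₁·p₂) ≈ 0.791 rad (45.3°). The total great-circle distance is δ·R ≈ 0.791 × 6371 ≈ 5040 km, so the target fraction is f = 3200/5040 ≈ 0.635.
Interpolate at f ≈ 0.635 with slerp weights a = sin((1−f)δ)/sin δ ≈ 0.400, b = sin(fδ)/sin δ ≈ 0.677.
p = a·p₁ + b·p₂ ≈ (0.169, -0.669, 0.723); φ = arcsin(p_z) ≈ 46.33°, λ = atan2(p_y, p_x) ≈ -75.81°.

≈ 46°N, 76°W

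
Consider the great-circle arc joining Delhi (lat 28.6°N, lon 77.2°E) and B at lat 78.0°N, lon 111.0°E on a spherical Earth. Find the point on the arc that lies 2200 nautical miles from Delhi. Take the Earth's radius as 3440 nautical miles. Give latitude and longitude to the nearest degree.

≈ lat 64°N, lon 89°E

Write both endpoints as unit vectors p₁, p₂ with components (cos φ cos λ, cos φ sin λ, sin φ).
The central angle between the endpoints is δ = arccos(p₁·p₂) ≈ 0.902 rad (51.7°). The total great-circle distance is δ·R ≈ 0.902 × 3440 ≈ 3103 nmi, so the target fraction is f = 2200/3103 ≈ 0.709.
Interpolate at f ≈ 0.709 with slerp weights a = sin((1−f)δ)/sin δ ≈ 0.331, b = sin(fδ)/sin δ ≈ 0.761.
p = a·p₁ + b·p₂ ≈ (0.008, 0.431, 0.902); φ = arcsin(p_z) ≈ 64.47°, λ = atan2(p_y, p_x) ≈ 88.98°.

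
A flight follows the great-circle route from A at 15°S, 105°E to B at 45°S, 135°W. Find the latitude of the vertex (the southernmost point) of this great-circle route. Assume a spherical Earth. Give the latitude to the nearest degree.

≈ 53°S

The great circle lies in the plane with unit normal n̂ = (p₁ × p₂)/|p₁ × p₂|.
Here n̂_z ≈ +0.599; the vertex latitude is φ_max = arccos|n̂_z| ≈ 53.2°.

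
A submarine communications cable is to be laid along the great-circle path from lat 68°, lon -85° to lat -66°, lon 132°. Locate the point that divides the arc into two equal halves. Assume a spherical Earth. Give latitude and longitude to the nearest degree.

≈ lat 3°, lon -164°

Write both endpoints as unit vectors p₁, p₂ with components (cos φ cos λ, cos φ sin λ, sin φ).
The central angle between the endpoints is δ = arccos(p₁·p₂) ≈ 2.891 rad (165.6°).
Interpolate at f = 1/2 with slerp weights a = sin((1−f)δ)/sin δ ≈ 3.997, b = sin(fδ)/sin δ ≈ 3.997.
p = a·p₁ + b·p₂ ≈ (-0.957, -0.283, 0.055); φ = arcsin(p_z) ≈ 3.13°, λ = atan2(p_y, p_x) ≈ -163.51°.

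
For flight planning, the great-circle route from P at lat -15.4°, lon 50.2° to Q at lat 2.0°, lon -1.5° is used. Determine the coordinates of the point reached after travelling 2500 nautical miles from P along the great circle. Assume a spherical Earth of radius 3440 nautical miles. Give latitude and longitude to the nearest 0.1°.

The haversine formula gives a central angle δ ≈ 0.942 rad (54.0°) between the endpoints. The total great-circle distance is δ·R ≈ 0.942 × 3440 ≈ 3242 nmi, so the target fraction is f = 2500/3242 ≈ 0.771.
Interpolate at f ≈ 0.771 with slerp weights a = sin((1−f)δ)/sin δ ≈ 0.264, b = sin(fδ)/sin δ ≈ 0.821.
p = a·p₁ + b·p₂ ≈ (0.984, 0.174, -0.042); φ = arcsin(p_z) ≈ -2.38°, λ = atan2(p_y, p_x) ≈ 10.05°.

≈ lat -2.4°, lon 10.1°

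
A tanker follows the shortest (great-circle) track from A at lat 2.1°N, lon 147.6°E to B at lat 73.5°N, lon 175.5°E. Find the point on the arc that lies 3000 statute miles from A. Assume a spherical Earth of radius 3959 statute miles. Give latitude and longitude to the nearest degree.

Write both endpoints as unit vectors p₁, p₂ with components (cos φ cos λ, cos φ sin λ, sin φ).
The central angle between the endpoints is δ = arccos(p₁·p₂) ≈ 1.281 rad (73.4°). The total great-circle distance is δ·R ≈ 1.281 × 3959 ≈ 5071 mi, so the target fraction is f = 3000/5071 ≈ 0.592.
Interpolate at f ≈ 0.592 with slerp weights a = sin((1−f)δ)/sin δ ≈ 0.521, b = sin(fδ)/sin δ ≈ 0.717.
p = a·p₁ + b·p₂ ≈ (-0.643, 0.295, 0.707); φ = arcsin(p_z) ≈ 44.98°, λ = atan2(p_y, p_x) ≈ 155.34°.

≈ lat 45°N, lon 155°E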